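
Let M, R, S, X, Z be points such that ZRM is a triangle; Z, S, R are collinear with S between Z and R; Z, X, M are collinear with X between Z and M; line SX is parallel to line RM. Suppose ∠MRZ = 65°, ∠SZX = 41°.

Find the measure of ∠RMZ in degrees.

∠RMZ = 74°

1. ∠XSZ = 65°  [SX∥RM, corresponding at S]
2. ∠SXZ = 74°  [△ZSX]
3. ∠RMZ = 74°  [SX∥RM, corresponding at X]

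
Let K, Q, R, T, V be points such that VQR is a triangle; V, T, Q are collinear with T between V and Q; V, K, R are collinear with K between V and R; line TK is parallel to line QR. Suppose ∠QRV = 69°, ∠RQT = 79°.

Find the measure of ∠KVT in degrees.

∠KVT = 32°

1. ∠RQV = 79°  [T on ray QV]
2. ∠QVR = 32°  [△VQR]
3. ∠KVT = 32°  [T on VQ, K on VR]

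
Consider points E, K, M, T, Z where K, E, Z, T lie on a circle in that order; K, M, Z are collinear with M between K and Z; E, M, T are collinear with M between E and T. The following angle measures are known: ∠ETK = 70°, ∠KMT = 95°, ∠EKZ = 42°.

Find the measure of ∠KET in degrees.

∠KET = 53°

1. ∠EMZ = 95°  [vertical angles at M]
2. ∠EMK = 85°  [linear pair at M on KZ]
3. ∠KET = 53°  [△KME]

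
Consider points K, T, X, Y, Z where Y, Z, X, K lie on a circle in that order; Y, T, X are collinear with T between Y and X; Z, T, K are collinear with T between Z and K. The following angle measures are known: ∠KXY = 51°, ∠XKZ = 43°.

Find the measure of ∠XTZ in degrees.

∠XTZ = 94°

1. ∠KZY = 51°  [same arc YK]
2. ∠XYZ = 43°  [same arc ZX]
3. ∠YTZ = 86°  [△YTZ]
4. ∠XTZ = 94°  [linear pair at T on YX]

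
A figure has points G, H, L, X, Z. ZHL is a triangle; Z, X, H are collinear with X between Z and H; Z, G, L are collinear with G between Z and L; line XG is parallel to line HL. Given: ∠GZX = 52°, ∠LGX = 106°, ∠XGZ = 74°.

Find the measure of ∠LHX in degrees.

∠LHX = 54°

1. ∠GXZ = 54°  [△ZXG]
2. ∠GXH = 126°  [linear pair at X on ZH]
3. ∠LHX = 54°  [XG∥HL, co-interior at H–X]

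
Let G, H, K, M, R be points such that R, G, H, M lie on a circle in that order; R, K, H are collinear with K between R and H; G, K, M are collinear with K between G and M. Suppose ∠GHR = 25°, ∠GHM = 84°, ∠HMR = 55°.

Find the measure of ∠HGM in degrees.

∠HGM = 66°

1. ∠HGR = 125°  [cyclic RGHM, opposite ∠G+∠M]
2. ∠GRH = 30°  [△RGH]
3. ∠GMH = 30°  [same arc GH]
4. ∠HGM = 66°  [△GHM]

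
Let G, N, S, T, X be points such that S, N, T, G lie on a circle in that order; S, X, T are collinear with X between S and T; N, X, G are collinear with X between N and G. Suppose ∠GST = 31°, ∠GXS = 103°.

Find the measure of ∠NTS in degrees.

∠NTS = 46°

1. ∠GNT = 31°  [same arc TG]
2. ∠NXT = 103°  [vertical angles at X]
3. ∠NTS = 46°  [△NXT]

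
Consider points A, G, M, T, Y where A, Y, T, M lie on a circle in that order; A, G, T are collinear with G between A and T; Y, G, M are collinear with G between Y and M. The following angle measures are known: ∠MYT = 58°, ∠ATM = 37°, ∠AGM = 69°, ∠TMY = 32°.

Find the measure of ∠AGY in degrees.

∠AGY = 111°

1. ∠AYM = 37°  [same arc AM]
2. ∠TAY = 32°  [same arc YT]
3. ∠AGY = 111°  [△AGY]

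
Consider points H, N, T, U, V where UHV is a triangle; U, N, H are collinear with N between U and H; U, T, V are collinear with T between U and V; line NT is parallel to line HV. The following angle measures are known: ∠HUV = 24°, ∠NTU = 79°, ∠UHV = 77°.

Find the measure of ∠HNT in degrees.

∠HNT = 103°

1. ∠NUT = 24°  [N on UH, T on UV]
2. ∠TNU = 77°  [△UNT]
3. ∠HNT = 103°  [linear pair at N on UH]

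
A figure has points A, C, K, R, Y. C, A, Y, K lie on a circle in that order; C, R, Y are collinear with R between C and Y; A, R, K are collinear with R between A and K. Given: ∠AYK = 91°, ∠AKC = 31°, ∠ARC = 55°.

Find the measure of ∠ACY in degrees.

∠ACY = 65°

1. ∠ACK = 89°  [cyclic CAYK, opposite ∠C+∠Y]
2. ∠CAK = 60°  [△CAK]
3. ∠ACY = 65°  [△CRA]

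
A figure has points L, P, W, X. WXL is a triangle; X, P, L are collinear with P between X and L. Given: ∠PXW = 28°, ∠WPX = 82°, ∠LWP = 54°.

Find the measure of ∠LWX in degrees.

∠LWX = 124°

1. ∠LXW = 28°  [P on ray XL]
2. ∠LPW = 98°  [linear pair at P on XL]
3. ∠PLW = 28°  [△WPL]
4. ∠WLX = 28°  [P on ray LX]
5. ∠LWX = 124°  [△WXL]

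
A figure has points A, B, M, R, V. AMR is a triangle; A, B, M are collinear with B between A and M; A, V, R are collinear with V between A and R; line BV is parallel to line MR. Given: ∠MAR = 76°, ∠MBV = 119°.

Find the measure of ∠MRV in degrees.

1. ∠BAV = 76°  [B on AM, V on AR]
2. ∠ABV = 61°  [linear pair at B on AM]
3. ∠AVB = 43°  [△ABV]
4. ∠BVR = 137°  [linear pair at V on AR]
5. ∠MRV = 43°  [BV∥MR, co-interior at R–V]

∠MRV = 43°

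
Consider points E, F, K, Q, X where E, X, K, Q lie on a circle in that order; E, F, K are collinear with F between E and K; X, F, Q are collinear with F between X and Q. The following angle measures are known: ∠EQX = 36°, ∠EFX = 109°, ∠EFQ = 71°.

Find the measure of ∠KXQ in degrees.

∠KXQ = 73°

1. ∠EKX = 36°  [same arc EX]
2. ∠KFX = 71°  [linear pair at F on EK]
3. ∠KXQ = 73°  [△XFK]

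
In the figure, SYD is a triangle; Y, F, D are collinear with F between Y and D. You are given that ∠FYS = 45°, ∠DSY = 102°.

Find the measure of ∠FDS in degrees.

∠FDS = 33°

1. ∠DYS = 45°  [F on ray YD]
2. ∠SDY = 33°  [△SYD]
3. ∠FDS = 33°  [F on ray DY]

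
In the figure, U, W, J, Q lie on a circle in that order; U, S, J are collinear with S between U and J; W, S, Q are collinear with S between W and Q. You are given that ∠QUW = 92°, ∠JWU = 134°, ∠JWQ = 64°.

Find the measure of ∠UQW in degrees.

∠UQW = 18°

1. ∠JQU = 46°  [cyclic UWJQ, opposite ∠W+∠Q]
2. ∠JUQ = 64°  [same arc JQ]
3. ∠QJU = 70°  [△UJQ]
4. ∠QWU = 70°  [same arc UQ]
5. ∠UQW = 18°  [△UWQ]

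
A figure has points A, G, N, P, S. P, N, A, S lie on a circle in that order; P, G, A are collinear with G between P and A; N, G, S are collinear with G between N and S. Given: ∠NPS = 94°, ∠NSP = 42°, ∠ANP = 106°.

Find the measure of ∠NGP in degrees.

1. ∠PNS = 44°  [△PNS]
2. ∠NAP = 42°  [same arc PN]
3. ∠APN = 32°  [△PNA]
4. ∠NGP = 104°  [△PGN]

∠NGP = 104°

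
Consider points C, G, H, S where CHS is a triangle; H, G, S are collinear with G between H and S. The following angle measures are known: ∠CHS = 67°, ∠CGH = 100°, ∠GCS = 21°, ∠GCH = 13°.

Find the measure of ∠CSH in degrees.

1. ∠CGS = 80°  [linear pair at G on HS]
2. ∠CSG = 79°  [△CGS]
3. ∠CSH = 79°  [G on ray SH]

∠CSH = 79°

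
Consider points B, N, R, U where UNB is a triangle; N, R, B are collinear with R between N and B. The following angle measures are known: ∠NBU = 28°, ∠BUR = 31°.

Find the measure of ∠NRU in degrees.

1. ∠RBU = 28°  [R on ray BN]
2. ∠BRU = 121°  [△URB]
3. ∠NRU = 59°  [linear pair at R on NB]

∠NRU = 59°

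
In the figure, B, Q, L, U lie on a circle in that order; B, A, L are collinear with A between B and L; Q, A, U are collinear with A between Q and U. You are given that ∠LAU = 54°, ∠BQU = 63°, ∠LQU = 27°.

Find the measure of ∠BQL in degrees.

1. ∠BLU = 63°  [same arc BU]
2. ∠LBU = 27°  [same arc LU]
3. ∠BUL = 90°  [△BLU]
4. ∠BQL = 90°  [cyclic BQLU, opposite ∠Q+∠U]

∠BQL = 90°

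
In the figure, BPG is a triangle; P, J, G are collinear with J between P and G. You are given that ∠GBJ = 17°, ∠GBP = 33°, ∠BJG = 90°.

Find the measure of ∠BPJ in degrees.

1. ∠BGJ = 73°  [△BJG]
2. ∠BGP = 73°  [J on ray GP]
3. ∠BPG = 74°  [△BPG]
4. ∠BPJ = 74°  [J on ray PG]

∠BPJ = 74°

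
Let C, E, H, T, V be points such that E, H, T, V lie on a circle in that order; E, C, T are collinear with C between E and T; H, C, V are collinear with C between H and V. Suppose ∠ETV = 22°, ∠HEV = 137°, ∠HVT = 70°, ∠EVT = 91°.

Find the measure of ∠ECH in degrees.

1. ∠EHV = 22°  [same arc EV]
2. ∠HET = 70°  [same arc HT]
3. ∠ECH = 88°  [△ECH]

∠ECH = 88°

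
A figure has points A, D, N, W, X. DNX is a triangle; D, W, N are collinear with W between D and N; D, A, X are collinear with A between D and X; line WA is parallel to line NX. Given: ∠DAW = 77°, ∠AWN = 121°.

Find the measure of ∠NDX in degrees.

1. ∠AWD = 59°  [linear pair at W on DN]
2. ∠ADW = 44°  [△DWA]
3. ∠NDX = 44°  [W on DN, A on DX]

∠NDX = 44°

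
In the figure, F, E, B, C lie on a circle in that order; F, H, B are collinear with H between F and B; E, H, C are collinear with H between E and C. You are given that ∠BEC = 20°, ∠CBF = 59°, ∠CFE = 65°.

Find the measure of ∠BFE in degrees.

1. ∠BFC = 20°  [same arc BC]
2. ∠CEF = 59°  [same arc FC]
3. ∠BCF = 101°  [△FBC]
4. ∠ECF = 56°  [△FEC]
5. ∠BEF = 79°  [cyclic FEBC, opposite ∠E+∠C]
6. ∠EBF = 56°  [same arc FE]
7. ∠BFE = 45°  [△FEB]

∠BFE = 45°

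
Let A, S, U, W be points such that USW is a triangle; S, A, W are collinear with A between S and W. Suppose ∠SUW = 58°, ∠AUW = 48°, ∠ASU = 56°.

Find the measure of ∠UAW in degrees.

1. ∠USW = 56°  [A on ray SW]
2. ∠SWU = 66°  [△USW]
3. ∠AWU = 66°  [A on ray WS]
4. ∠UAW = 66°  [△UAW]

∠UAW = 66°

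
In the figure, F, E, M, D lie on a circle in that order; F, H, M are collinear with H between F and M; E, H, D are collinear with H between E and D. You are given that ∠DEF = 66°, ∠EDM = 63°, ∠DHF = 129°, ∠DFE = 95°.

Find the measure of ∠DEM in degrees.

1. ∠EDF = 19°  [△FED]
2. ∠EHM = 129°  [vertical angles at H]
3. ∠EMF = 19°  [same arc FE]
4. ∠DEM = 32°  [△EHM]

∠DEM = 32°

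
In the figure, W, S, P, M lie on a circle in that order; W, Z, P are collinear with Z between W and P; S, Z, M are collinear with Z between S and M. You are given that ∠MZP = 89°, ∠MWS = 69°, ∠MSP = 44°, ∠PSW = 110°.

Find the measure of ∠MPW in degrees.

1. ∠MWP = 44°  [same arc PM]
2. ∠PMW = 70°  [cyclic WSPM, opposite ∠S+∠M]
3. ∠MPW = 66°  [△WPM]

∠MPW = 66°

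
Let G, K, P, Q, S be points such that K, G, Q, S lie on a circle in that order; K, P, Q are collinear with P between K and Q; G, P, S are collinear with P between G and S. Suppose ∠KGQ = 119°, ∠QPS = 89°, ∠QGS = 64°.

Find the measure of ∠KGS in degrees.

1. ∠KSQ = 61°  [cyclic KGQS, opposite ∠G+∠S]
2. ∠QKS = 64°  [same arc QS]
3. ∠KQS = 55°  [△KQS]
4. ∠KGS = 55°  [same arc KS]

∠KGS = 55°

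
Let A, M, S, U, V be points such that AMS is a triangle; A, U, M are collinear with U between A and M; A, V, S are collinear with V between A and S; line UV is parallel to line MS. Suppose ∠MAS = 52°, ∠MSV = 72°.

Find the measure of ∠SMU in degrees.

∠SMU = 56°

1. ∠ASM = 72°  [V on ray SA]
2. ∠AMS = 56°  [△AMS]
3. ∠SMU = 56°  [U on ray MA]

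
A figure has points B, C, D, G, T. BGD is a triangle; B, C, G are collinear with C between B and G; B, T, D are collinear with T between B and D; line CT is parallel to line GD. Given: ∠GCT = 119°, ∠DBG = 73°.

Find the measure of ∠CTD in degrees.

∠CTD = 134°

1. ∠BCT = 61°  [linear pair at C on BG]
2. ∠CBT = 73°  [C on BG, T on BD]
3. ∠BTC = 46°  [△BCT]
4. ∠CTD = 134°  [linear pair at T on BD]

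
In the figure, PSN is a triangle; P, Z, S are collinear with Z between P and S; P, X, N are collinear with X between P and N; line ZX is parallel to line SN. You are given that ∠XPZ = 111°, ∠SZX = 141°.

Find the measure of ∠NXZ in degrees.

1. ∠PZX = 39°  [linear pair at Z on PS]
2. ∠PXZ = 30°  [△PZX]
3. ∠NXZ = 150°  [linear pair at X on PN]

∠NXZ = 150°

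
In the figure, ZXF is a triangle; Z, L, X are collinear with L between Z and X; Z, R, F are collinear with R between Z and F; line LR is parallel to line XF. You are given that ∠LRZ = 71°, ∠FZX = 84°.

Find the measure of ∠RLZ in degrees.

∠RLZ = 25°

1. ∠XFZ = 71°  [LR∥XF, corresponding at R]
2. ∠FXZ = 25°  [△ZXF]
3. ∠RLZ = 25°  [LR∥XF, corresponding at L]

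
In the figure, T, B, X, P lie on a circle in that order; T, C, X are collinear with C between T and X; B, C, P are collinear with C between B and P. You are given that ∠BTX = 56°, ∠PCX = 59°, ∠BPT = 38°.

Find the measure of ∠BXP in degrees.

1. ∠BPX = 56°  [same arc BX]
2. ∠BCT = 59°  [vertical angles at C]
3. ∠BXT = 38°  [same arc TB]
4. ∠BCX = 121°  [linear pair at C on TX]
5. ∠PBX = 21°  [△BCX]
6. ∠BXP = 103°  [△BXP]

∠BXP = 103°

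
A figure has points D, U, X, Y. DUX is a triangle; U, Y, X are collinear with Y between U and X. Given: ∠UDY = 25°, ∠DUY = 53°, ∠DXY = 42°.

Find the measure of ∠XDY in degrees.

1. ∠DYU = 102°  [△DUY]
2. ∠DYX = 78°  [linear pair at Y on UX]
3. ∠XDY = 60°  [△DYX]

∠XDY = 60°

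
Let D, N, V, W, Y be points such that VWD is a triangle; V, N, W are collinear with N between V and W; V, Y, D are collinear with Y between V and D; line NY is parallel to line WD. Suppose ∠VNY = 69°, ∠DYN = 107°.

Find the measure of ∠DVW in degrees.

∠DVW = 38°

1. ∠NYV = 73°  [linear pair at Y on VD]
2. ∠NVY = 38°  [△VNY]
3. ∠DVW = 38°  [N on VW, Y on VD]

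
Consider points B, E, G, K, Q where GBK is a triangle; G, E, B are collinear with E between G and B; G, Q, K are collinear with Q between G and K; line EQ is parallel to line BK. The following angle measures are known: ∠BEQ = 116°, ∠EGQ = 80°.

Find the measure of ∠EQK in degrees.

∠EQK = 144°

1. ∠GEQ = 64°  [linear pair at E on GB]
2. ∠EQG = 36°  [△GEQ]
3. ∠EQK = 144°  [linear pair at Q on GK]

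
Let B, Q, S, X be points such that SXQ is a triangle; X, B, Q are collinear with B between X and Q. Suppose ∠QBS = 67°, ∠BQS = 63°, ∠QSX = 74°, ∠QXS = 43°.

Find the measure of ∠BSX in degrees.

∠BSX = 24°

1. ∠SBX = 113°  [linear pair at B on XQ]
2. ∠BXS = 43°  [B on ray XQ]
3. ∠BSX = 24°  [△SXB]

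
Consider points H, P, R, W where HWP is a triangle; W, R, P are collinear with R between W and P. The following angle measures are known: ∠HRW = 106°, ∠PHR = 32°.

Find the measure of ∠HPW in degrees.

1. ∠HRP = 74°  [linear pair at R on WP]
2. ∠HPR = 74°  [△HRP]
3. ∠HPW = 74°  [R on ray PW]

∠HPW = 74°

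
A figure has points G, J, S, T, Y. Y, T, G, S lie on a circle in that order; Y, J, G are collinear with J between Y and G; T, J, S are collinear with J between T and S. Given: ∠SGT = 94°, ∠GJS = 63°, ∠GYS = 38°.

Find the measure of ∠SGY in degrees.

1. ∠SYT = 86°  [cyclic YTGS, opposite ∠Y+∠G]
2. ∠SJY = 117°  [linear pair at J on YG]
3. ∠TSY = 25°  [△YJS]
4. ∠STY = 69°  [△YTS]
5. ∠SGY = 69°  [same arc YS]

∠SGY = 69°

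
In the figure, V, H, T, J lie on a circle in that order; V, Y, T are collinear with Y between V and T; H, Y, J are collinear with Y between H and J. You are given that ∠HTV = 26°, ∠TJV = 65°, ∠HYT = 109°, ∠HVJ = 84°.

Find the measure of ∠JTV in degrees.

1. ∠HJV = 26°  [same arc VH]
2. ∠JHV = 70°  [△VHJ]
3. ∠JTV = 70°  [same arc VJ]

∠JTV = 70°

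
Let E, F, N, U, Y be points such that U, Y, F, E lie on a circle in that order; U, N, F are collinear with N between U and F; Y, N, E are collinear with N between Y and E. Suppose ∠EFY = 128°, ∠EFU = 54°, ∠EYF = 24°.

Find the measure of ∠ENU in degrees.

∠ENU = 82°

1. ∠FEY = 28°  [△YFE]
2. ∠ENF = 98°  [△FNE]
3. ∠ENU = 82°  [linear pair at N on UF]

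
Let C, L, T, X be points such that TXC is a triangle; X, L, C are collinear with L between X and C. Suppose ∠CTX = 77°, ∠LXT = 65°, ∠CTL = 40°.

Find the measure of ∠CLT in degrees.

∠CLT = 102°

1. ∠CXT = 65°  [L on ray XC]
2. ∠TCX = 38°  [△TXC]
3. ∠LCT = 38°  [L on ray CX]
4. ∠CLT = 102°  [△TLC]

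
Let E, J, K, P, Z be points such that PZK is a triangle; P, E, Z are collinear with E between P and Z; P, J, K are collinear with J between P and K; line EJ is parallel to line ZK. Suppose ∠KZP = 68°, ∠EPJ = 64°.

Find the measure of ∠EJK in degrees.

1. ∠JEP = 68°  [EJ∥ZK, corresponding at E]
2. ∠EJP = 48°  [△PEJ]
3. ∠EJK = 132°  [linear pair at J on PK]

∠EJK = 132°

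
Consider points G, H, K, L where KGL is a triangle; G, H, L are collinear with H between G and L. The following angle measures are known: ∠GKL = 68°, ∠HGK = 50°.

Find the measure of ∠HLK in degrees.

1. ∠KGL = 50°  [H on ray GL]
2. ∠GLK = 62°  [△KGL]
3. ∠HLK = 62°  [H on ray LG]

∠HLK = 62°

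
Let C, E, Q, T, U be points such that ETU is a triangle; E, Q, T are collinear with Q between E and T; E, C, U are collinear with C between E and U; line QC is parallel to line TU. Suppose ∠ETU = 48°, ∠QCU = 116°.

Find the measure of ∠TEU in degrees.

∠TEU = 68°

1. ∠CQE = 48°  [QC∥TU, corresponding at Q]
2. ∠ECQ = 64°  [linear pair at C on EU]
3. ∠CEQ = 68°  [△EQC]
4. ∠TEU = 68°  [Q on ET, C on EU]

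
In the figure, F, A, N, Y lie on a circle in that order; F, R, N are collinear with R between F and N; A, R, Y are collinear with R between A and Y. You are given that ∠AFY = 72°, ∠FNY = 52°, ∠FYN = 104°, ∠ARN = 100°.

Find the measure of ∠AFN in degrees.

1. ∠FAY = 52°  [same arc FY]
2. ∠ARF = 80°  [linear pair at R on FN]
3. ∠AFN = 48°  [△FRA]

∠AFN = 48°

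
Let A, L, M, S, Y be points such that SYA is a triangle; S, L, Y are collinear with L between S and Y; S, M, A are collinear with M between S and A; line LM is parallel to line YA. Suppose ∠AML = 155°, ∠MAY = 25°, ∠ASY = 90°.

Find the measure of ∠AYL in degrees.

∠AYL = 65°

1. ∠SAY = 25°  [M on ray AS]
2. ∠AYS = 65°  [△SYA]
3. ∠AYL = 65°  [L on ray YS]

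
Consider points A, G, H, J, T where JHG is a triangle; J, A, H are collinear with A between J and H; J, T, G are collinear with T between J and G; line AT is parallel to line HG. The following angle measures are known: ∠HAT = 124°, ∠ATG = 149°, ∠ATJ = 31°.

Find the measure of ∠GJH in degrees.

1. ∠JAT = 56°  [linear pair at A on JH]
2. ∠AJT = 93°  [△JAT]
3. ∠GJH = 93°  [A on JH, T on JG]

∠GJH = 93°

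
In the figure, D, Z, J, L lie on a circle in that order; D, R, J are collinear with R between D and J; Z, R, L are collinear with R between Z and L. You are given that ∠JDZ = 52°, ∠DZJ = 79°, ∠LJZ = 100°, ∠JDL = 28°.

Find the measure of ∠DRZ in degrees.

1. ∠JLZ = 52°  [same arc ZJ]
2. ∠DLJ = 101°  [cyclic DZJL, opposite ∠Z+∠L]
3. ∠DJL = 51°  [△DJL]
4. ∠JRL = 77°  [△JRL]
5. ∠DRZ = 77°  [vertical angles at R]

∠DRZ = 77°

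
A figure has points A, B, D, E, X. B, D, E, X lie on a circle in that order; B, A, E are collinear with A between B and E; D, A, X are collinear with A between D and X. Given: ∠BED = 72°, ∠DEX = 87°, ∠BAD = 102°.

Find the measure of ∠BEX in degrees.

∠BEX = 15°

1. ∠BXD = 72°  [same arc BD]
2. ∠DBX = 93°  [cyclic BDEX, opposite ∠B+∠E]
3. ∠BDX = 15°  [△BDX]
4. ∠BEX = 15°  [same arc BX]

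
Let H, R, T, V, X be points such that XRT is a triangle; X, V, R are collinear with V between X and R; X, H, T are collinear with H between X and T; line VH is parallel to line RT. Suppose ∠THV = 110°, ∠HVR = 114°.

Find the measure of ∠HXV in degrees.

∠HXV = 44°

1. ∠VHX = 70°  [linear pair at H on XT]
2. ∠HVX = 66°  [linear pair at V on XR]
3. ∠HXV = 44°  [△XVH]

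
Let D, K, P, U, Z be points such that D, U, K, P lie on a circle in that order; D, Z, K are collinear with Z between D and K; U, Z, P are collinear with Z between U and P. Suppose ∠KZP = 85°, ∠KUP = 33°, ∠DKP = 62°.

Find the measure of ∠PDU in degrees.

1. ∠KPU = 33°  [△KZP]
2. ∠PKU = 114°  [△UKP]
3. ∠PDU = 66°  [cyclic DUKP, opposite ∠D+∠K]

∠PDU = 66°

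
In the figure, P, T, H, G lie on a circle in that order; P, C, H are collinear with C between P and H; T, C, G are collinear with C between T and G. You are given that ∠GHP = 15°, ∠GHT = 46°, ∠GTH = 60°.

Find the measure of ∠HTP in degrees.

∠HTP = 75°

1. ∠GTP = 15°  [same arc PG]
2. ∠GPT = 134°  [cyclic PTHG, opposite ∠P+∠H]
3. ∠HGT = 74°  [△THG]
4. ∠PGT = 31°  [△PTG]
5. ∠HPT = 74°  [same arc TH]
6. ∠PHT = 31°  [same arc PT]
7. ∠HTP = 75°  [△PTH]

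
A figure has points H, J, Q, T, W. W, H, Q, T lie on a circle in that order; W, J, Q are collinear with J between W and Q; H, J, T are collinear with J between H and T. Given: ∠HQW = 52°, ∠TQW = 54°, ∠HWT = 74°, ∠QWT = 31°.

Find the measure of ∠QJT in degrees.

∠QJT = 83°

1. ∠HTW = 52°  [same arc WH]
2. ∠TJW = 97°  [△WJT]
3. ∠QJT = 83°  [linear pair at J on WQ]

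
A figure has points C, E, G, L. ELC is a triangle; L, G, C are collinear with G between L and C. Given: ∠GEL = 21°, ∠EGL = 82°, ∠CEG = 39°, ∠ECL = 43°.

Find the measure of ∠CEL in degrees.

∠CEL = 60°

1. ∠ELG = 77°  [△ELG]
2. ∠CLE = 77°  [G on ray LC]
3. ∠CEL = 60°  [△ELC]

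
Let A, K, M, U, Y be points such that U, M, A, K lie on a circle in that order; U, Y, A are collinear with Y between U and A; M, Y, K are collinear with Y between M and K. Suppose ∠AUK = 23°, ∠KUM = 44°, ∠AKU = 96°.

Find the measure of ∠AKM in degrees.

1. ∠AMK = 23°  [same arc AK]
2. ∠KAM = 136°  [cyclic UMAK, opposite ∠U+∠A]
3. ∠AKM = 21°  [△MAK]

∠AKM = 21°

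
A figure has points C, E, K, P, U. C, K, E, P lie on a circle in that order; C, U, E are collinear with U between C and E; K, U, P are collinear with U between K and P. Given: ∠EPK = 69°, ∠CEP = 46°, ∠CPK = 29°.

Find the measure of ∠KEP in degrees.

1. ∠CKP = 46°  [same arc CP]
2. ∠KCP = 105°  [△CKP]
3. ∠KEP = 75°  [cyclic CKEP, opposite ∠C+∠E]

∠KEP = 75°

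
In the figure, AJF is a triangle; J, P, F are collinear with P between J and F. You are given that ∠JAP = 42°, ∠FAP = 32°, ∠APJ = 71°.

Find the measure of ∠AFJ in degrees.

∠AFJ = 39°

1. ∠APF = 109°  [linear pair at P on JF]
2. ∠AFP = 39°  [△APF]
3. ∠AFJ = 39°  [P on ray FJ]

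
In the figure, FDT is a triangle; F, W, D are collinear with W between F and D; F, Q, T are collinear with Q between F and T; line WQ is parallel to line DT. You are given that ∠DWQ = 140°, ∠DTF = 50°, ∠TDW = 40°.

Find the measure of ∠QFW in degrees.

∠QFW = 90°

1. ∠FWQ = 40°  [linear pair at W on FD]
2. ∠FQW = 50°  [WQ∥DT, corresponding at Q]
3. ∠QFW = 90°  [△FWQ]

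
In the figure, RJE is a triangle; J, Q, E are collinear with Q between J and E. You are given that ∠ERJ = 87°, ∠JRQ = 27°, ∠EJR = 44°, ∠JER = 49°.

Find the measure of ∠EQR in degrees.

∠EQR = 71°

1. ∠QJR = 44°  [Q on ray JE]
2. ∠JQR = 109°  [△RJQ]
3. ∠EQR = 71°  [linear pair at Q on JE]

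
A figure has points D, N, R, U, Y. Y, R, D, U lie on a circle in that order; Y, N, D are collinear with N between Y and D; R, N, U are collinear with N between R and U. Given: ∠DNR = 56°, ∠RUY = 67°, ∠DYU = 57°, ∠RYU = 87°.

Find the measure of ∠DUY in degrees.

∠DUY = 97°

1. ∠RNY = 124°  [linear pair at N on YD]
2. ∠RDY = 67°  [same arc YR]
3. ∠URY = 26°  [△YRU]
4. ∠DYR = 30°  [△YNR]
5. ∠DRY = 83°  [△YRD]
6. ∠DUY = 97°  [cyclic YRDU, opposite ∠R+∠U]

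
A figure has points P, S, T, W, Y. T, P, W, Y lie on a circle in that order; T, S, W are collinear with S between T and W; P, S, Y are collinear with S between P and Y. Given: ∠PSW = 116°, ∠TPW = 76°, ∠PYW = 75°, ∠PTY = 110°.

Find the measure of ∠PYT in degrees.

1. ∠PST = 64°  [linear pair at S on TW]
2. ∠PTW = 75°  [same arc PW]
3. ∠TPY = 41°  [△TSP]
4. ∠PYT = 29°  [△TPY]

∠PYT = 29°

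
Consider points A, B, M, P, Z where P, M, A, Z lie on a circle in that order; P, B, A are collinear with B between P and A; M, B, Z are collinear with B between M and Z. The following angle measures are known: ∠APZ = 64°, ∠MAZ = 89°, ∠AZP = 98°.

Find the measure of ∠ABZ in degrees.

∠ABZ = 135°

1. ∠AMZ = 64°  [same arc AZ]
2. ∠PAZ = 18°  [△PAZ]
3. ∠AZM = 27°  [△MAZ]
4. ∠ABZ = 135°  [△ABZ]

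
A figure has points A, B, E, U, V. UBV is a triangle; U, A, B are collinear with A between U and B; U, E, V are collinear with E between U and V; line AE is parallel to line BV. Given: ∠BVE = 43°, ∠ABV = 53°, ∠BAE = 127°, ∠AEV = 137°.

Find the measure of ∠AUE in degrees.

1. ∠EAU = 53°  [linear pair at A on UB]
2. ∠AEU = 43°  [linear pair at E on UV]
3. ∠AUE = 84°  [△UAE]

∠AUE = 84°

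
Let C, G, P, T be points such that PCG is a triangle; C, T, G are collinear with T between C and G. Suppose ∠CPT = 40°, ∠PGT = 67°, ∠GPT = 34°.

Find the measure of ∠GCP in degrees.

1. ∠GTP = 79°  [△PTG]
2. ∠CTP = 101°  [linear pair at T on CG]
3. ∠PCT = 39°  [△PCT]
4. ∠GCP = 39°  [T on ray CG]

∠GCP = 39°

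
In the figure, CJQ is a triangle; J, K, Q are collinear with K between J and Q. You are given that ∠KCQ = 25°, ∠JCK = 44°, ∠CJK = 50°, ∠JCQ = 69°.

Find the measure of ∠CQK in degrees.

1. ∠CJQ = 50°  [K on ray JQ]
2. ∠CQJ = 61°  [△CJQ]
3. ∠CQK = 61°  [K on ray QJ]

∠CQK = 61°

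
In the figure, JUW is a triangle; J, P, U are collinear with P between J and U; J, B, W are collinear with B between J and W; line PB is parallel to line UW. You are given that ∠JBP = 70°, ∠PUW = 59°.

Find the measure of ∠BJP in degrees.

1. ∠JWU = 70°  [PB∥UW, corresponding at B]
2. ∠JUW = 59°  [P on ray UJ]
3. ∠UJW = 51°  [△JUW]
4. ∠BJP = 51°  [P on JU, B on JW]

∠BJP = 51°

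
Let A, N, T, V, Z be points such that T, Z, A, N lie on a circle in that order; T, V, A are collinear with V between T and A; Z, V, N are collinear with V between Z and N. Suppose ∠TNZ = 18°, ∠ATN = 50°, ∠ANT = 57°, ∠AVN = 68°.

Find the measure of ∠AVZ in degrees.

1. ∠TAZ = 18°  [same arc TZ]
2. ∠AZN = 50°  [same arc AN]
3. ∠AVZ = 112°  [△ZVA]

∠AVZ = 112°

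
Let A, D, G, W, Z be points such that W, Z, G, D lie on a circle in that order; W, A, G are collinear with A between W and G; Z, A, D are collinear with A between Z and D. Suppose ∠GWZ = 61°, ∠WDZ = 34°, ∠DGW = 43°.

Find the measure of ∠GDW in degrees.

1. ∠WGZ = 34°  [same arc WZ]
2. ∠GZW = 85°  [△WZG]
3. ∠GDW = 95°  [cyclic WZGD, opposite ∠Z+∠D]

∠GDW = 95°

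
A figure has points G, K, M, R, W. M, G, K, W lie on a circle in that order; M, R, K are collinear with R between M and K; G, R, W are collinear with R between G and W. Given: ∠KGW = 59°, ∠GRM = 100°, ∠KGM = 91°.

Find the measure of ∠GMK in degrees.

∠GMK = 48°

1. ∠KMW = 59°  [same arc KW]
2. ∠KRW = 100°  [vertical angles at R]
3. ∠KWM = 89°  [cyclic MGKW, opposite ∠G+∠W]
4. ∠MKW = 32°  [△MKW]
5. ∠GWK = 48°  [△KRW]
6. ∠GMK = 48°  [same arc GK]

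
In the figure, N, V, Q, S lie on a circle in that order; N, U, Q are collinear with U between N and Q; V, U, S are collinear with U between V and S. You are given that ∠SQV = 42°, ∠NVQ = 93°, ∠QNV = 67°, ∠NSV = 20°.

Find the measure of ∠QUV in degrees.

1. ∠NQV = 20°  [△NVQ]
2. ∠QSV = 67°  [same arc VQ]
3. ∠QVS = 71°  [△VQS]
4. ∠QUV = 89°  [△VUQ]

∠QUV = 89°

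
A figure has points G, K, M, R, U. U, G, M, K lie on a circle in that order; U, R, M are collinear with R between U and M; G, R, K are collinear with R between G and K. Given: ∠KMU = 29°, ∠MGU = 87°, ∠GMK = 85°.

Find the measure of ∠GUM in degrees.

1. ∠KGU = 29°  [same arc UK]
2. ∠GUK = 95°  [cyclic UGMK, opposite ∠U+∠M]
3. ∠GKU = 56°  [△UGK]
4. ∠GMU = 56°  [same arc UG]
5. ∠GUM = 37°  [△UGM]

∠GUM = 37°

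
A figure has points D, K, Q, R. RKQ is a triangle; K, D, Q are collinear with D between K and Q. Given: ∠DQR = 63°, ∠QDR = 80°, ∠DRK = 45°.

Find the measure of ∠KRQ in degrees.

1. ∠KQR = 63°  [D on ray QK]
2. ∠KDR = 100°  [linear pair at D on KQ]
3. ∠DKR = 35°  [△RKD]
4. ∠QKR = 35°  [D on ray KQ]
5. ∠KRQ = 82°  [△RKQ]

∠KRQ = 82°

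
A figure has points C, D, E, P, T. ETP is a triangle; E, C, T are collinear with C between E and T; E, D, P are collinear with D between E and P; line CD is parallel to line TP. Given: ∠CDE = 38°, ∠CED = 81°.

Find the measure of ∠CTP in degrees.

∠CTP = 61°

1. ∠DCE = 61°  [△ECD]
2. ∠DCT = 119°  [linear pair at C on ET]
3. ∠CTP = 61°  [CD∥TP, co-interior at T–C]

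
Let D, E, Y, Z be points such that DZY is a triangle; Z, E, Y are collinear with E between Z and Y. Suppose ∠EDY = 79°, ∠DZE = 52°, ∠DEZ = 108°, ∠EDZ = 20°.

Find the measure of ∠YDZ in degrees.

1. ∠DZY = 52°  [E on ray ZY]
2. ∠DEY = 72°  [linear pair at E on ZY]
3. ∠DYE = 29°  [△DEY]
4. ∠DYZ = 29°  [E on ray YZ]
5. ∠YDZ = 99°  [△DZY]

∠YDZ = 99°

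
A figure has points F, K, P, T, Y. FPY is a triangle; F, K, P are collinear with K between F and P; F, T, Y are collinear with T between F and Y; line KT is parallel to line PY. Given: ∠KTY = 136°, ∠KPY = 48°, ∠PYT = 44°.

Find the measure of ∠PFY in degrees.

∠PFY = 88°

1. ∠FPY = 48°  [K on ray PF]
2. ∠FYP = 44°  [T on ray YF]
3. ∠PFY = 88°  [△FPY]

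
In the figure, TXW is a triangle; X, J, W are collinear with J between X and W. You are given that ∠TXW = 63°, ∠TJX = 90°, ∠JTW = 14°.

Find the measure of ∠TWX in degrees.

1. ∠TJW = 90°  [linear pair at J on XW]
2. ∠JWT = 76°  [△TJW]
3. ∠TWX = 76°  [J on ray WX]

∠TWX = 76°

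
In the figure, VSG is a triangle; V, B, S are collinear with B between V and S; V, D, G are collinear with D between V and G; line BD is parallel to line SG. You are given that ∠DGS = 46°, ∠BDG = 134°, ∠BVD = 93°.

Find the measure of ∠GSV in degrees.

∠GSV = 41°

1. ∠SGV = 46°  [D on ray GV]
2. ∠GVS = 93°  [B on VS, D on VG]
3. ∠GSV = 41°  [△VSG]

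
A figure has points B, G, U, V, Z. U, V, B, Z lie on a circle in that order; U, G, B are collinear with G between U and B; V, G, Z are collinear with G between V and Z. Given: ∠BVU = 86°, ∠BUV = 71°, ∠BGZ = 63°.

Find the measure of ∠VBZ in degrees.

1. ∠BZU = 94°  [cyclic UVBZ, opposite ∠V+∠Z]
2. ∠BZV = 71°  [same arc VB]
3. ∠UBZ = 46°  [△BGZ]
4. ∠BUZ = 40°  [△UBZ]
5. ∠BVZ = 40°  [same arc BZ]
6. ∠VBZ = 69°  [△VBZ]

∠VBZ = 69°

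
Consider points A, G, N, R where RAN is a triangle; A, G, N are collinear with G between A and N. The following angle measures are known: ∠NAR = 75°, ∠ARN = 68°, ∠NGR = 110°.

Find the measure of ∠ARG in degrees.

1. ∠GAR = 75°  [G on ray AN]
2. ∠AGR = 70°  [linear pair at G on AN]
3. ∠ARG = 35°  [△RAG]

∠ARG = 35°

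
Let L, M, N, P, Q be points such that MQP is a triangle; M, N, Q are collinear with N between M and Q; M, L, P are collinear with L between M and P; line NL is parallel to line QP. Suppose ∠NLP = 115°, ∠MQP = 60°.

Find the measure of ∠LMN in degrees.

∠LMN = 55°

1. ∠MLN = 65°  [linear pair at L on MP]
2. ∠LNM = 60°  [NL∥QP, corresponding at N]
3. ∠LMN = 55°  [△MNL]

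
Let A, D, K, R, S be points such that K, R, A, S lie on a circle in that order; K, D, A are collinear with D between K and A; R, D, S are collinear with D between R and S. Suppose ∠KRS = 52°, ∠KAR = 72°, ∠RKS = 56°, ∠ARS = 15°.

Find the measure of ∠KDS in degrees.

∠KDS = 93°

1. ∠KSR = 72°  [△KRS]
2. ∠AKS = 15°  [same arc AS]
3. ∠KDS = 93°  [△KDS]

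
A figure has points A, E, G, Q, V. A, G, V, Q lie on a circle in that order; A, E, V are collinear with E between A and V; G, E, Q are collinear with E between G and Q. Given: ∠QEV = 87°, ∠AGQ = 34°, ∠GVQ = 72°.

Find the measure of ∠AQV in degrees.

∠AQV = 97°

1. ∠AEQ = 93°  [linear pair at E on AV]
2. ∠AVQ = 34°  [same arc AQ]
3. ∠GAQ = 108°  [cyclic AGVQ, opposite ∠A+∠V]
4. ∠AQG = 38°  [△AGQ]
5. ∠QAV = 49°  [△AEQ]
6. ∠AQV = 97°  [△AVQ]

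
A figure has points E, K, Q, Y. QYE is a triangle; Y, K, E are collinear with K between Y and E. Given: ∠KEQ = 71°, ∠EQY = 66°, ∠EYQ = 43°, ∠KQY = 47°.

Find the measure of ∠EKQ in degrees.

1. ∠KYQ = 43°  [K on ray YE]
2. ∠QKY = 90°  [△QYK]
3. ∠EKQ = 90°  [linear pair at K on YE]

∠EKQ = 90°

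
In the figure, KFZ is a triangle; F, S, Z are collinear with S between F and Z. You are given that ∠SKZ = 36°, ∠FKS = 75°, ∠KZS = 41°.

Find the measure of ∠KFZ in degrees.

∠KFZ = 28°

1. ∠KSZ = 103°  [△KSZ]
2. ∠FSK = 77°  [linear pair at S on FZ]
3. ∠KFS = 28°  [△KFS]
4. ∠KFZ = 28°  [S on ray FZ]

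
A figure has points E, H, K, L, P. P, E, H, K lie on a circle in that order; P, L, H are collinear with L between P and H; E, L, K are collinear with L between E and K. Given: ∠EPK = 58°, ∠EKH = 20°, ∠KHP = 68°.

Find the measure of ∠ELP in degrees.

∠ELP = 92°

1. ∠EPH = 20°  [same arc EH]
2. ∠KEP = 68°  [same arc PK]
3. ∠ELP = 92°  [△PLE]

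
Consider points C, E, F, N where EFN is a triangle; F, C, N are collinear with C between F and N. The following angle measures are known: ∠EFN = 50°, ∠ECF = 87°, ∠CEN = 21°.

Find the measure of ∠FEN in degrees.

∠FEN = 64°

1. ∠ECN = 93°  [linear pair at C on FN]
2. ∠CNE = 66°  [△ECN]
3. ∠ENF = 66°  [C on ray NF]
4. ∠FEN = 64°  [△EFN]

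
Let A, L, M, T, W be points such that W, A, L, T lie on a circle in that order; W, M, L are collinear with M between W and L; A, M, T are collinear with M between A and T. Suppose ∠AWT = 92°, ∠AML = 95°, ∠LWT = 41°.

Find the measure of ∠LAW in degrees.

1. ∠ALT = 88°  [cyclic WALT, opposite ∠W+∠L]
2. ∠LAT = 41°  [same arc LT]
3. ∠ATL = 51°  [△ALT]
4. ∠ALW = 44°  [△AML]
5. ∠AWL = 51°  [same arc AL]
6. ∠LAW = 85°  [△WAL]

∠LAW = 85°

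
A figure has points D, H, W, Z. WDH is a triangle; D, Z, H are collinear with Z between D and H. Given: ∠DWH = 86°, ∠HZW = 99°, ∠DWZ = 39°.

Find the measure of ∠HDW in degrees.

∠HDW = 60°

1. ∠DZW = 81°  [linear pair at Z on DH]
2. ∠WDZ = 60°  [△WDZ]
3. ∠HDW = 60°  [Z on ray DH]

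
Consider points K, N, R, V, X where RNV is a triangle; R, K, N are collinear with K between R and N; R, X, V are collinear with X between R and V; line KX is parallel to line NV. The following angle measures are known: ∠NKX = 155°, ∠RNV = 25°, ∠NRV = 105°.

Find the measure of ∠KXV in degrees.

1. ∠RKX = 25°  [linear pair at K on RN]
2. ∠KRX = 105°  [K on RN, X on RV]
3. ∠KXR = 50°  [△RKX]
4. ∠KXV = 130°  [linear pair at X on RV]

∠KXV = 130°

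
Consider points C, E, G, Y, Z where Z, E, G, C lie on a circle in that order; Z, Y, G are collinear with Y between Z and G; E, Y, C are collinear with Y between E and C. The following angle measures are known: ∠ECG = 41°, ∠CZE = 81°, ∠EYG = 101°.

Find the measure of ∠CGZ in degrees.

1. ∠EZG = 41°  [same arc EG]
2. ∠EYZ = 79°  [linear pair at Y on ZG]
3. ∠CEZ = 60°  [△ZYE]
4. ∠CGZ = 60°  [same arc ZC]

∠CGZ = 60°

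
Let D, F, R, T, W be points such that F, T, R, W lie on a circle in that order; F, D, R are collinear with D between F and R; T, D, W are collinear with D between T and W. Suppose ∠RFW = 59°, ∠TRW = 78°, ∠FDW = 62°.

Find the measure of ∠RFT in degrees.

1. ∠RTW = 59°  [same arc RW]
2. ∠RWT = 43°  [△TRW]
3. ∠RFT = 43°  [same arc TR]

∠RFT = 43°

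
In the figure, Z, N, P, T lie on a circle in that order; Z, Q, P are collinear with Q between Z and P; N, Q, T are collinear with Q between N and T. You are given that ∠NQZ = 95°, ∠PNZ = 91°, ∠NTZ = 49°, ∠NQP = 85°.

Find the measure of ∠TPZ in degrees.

1. ∠PTZ = 89°  [cyclic ZNPT, opposite ∠N+∠T]
2. ∠TQZ = 85°  [vertical angles at Q]
3. ∠PZT = 46°  [△ZQT]
4. ∠TPZ = 45°  [△ZPT]

∠TPZ = 45°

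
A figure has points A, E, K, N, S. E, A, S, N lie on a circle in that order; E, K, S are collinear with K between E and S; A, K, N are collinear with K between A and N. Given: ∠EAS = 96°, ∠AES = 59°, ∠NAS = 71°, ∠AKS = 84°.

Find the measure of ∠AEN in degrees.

1. ∠ANS = 59°  [same arc AS]
2. ∠ASN = 50°  [△ASN]
3. ∠AEN = 130°  [cyclic EASN, opposite ∠E+∠S]

∠AEN = 130°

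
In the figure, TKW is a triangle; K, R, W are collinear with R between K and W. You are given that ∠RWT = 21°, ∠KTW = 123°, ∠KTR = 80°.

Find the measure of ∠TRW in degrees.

∠TRW = 116°

1. ∠KWT = 21°  [R on ray WK]
2. ∠TKW = 36°  [△TKW]
3. ∠RKT = 36°  [R on ray KW]
4. ∠KRT = 64°  [△TKR]
5. ∠TRW = 116°  [linear pair at R on KW]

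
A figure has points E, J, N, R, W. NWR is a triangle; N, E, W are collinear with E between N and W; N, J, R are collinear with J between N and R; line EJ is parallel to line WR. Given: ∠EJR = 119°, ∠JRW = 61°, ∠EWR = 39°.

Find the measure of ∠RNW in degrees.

1. ∠NRW = 61°  [J on ray RN]
2. ∠NWR = 39°  [E on ray WN]
3. ∠RNW = 80°  [△NWR]

∠RNW = 80°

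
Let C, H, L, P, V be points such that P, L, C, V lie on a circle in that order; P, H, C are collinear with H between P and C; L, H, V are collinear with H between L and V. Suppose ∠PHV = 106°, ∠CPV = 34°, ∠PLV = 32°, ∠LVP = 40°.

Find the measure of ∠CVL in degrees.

1. ∠CHV = 74°  [linear pair at H on PC]
2. ∠PCV = 32°  [same arc PV]
3. ∠CVL = 74°  [△CHV]

∠CVL = 74°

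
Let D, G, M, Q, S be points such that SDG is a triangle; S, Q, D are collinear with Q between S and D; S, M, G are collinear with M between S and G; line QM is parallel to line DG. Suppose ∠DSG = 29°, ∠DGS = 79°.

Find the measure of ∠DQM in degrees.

∠DQM = 108°

1. ∠GDS = 72°  [△SDG]
2. ∠MQS = 72°  [QM∥DG, corresponding at Q]
3. ∠DQM = 108°  [linear pair at Q on SD]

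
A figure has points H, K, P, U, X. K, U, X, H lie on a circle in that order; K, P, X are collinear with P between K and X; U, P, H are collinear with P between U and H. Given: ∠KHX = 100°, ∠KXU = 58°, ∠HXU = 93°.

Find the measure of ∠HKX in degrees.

1. ∠KHU = 58°  [same arc KU]
2. ∠HKU = 87°  [cyclic KUXH, opposite ∠K+∠X]
3. ∠HUK = 35°  [△KUH]
4. ∠HXK = 35°  [same arc KH]
5. ∠HKX = 45°  [△KXH]

∠HKX = 45°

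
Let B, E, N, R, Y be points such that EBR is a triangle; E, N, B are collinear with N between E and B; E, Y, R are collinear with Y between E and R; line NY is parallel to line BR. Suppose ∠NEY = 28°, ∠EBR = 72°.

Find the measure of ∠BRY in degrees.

1. ∠BER = 28°  [N on EB, Y on ER]
2. ∠BRE = 80°  [△EBR]
3. ∠BRY = 80°  [Y on ray RE]

∠BRY = 80°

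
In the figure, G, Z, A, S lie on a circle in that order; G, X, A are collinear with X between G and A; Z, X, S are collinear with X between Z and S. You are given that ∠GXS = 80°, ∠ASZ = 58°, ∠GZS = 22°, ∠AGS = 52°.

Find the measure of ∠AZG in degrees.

∠AZG = 74°

1. ∠AXZ = 80°  [vertical angles at X]
2. ∠AGZ = 58°  [same arc ZA]
3. ∠AZS = 52°  [same arc AS]
4. ∠GAZ = 48°  [△ZXA]
5. ∠AZG = 74°  [△GZA]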